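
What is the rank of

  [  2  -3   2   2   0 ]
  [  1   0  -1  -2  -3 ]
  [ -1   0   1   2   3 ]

ρ1 ← 1/2·ρ1
  [  1  -3/2   1   1   0 ]
  [  1     0  -1  -2  -3 ]
  [ -1     0   1   2   3 ]
ρ2 ← ρ2 − ρ1
  [  1  -3/2   1   1   0 ]
  [  0   3/2  -2  -3  -3 ]
  [ -1     0   1   2   3 ]
ρ3 ← ρ3 + ρ1
  [ 1  -3/2   1   1   0 ]
  [ 0   3/2  -2  -3  -3 ]
  [ 0  -3/2   2   3   3 ]
ρ2 ← 2/3·ρ2
  [ 1  -3/2     1   1   0 ]
  [ 0     1  -4/3  -2  -2 ]
  [ 0  -3/2     2   3   3 ]
ρ3 ← ρ3 + 3/2·ρ2
  [ 1  -3/2     1   1   0 ]
  [ 0     1  -4/3  -2  -2 ]
  [ 0     0     0   0   0 ]
ρ1 ← ρ1 + 3/2·ρ2
  [ 1  0    -1  -2  -3 ]
  [ 0  1  -4/3  -2  -2 ]
  [ 0  0     0   0   0 ]
The reduced form has 2 nonzero rows.

rank = 2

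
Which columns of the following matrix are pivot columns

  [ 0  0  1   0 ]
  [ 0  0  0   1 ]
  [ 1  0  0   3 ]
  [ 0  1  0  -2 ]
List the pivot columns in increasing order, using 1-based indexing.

r1 <=> r3
  [ 1  0  0   3 ]
  [ 0  0  0   1 ]
  [ 0  0  1   0 ]
  [ 0  1  0  -2 ]
r2 <=> r4
  [ 1  0  0   3 ]
  [ 0  1  0  -2 ]
  [ 0  0  1   0 ]
  [ 0  0  0   1 ]
r2 ← r2 + 2·r4
  [ 1  0  0  3 ]
  [ 0  1  0  0 ]
  [ 0  0  1  0 ]
  [ 0  0  0  1 ]
r1 ← r1 − 3·r4
  [ 1  0  0  0 ]
  [ 0  1  0  0 ]
  [ 0  0  1  0 ]
  [ 0  0  0  1 ]
Pivot columns are the columns containing a leading 1.

1, 2, 3, 4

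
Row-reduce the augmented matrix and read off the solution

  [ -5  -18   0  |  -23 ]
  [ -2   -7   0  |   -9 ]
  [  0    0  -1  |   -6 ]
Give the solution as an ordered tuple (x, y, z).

(1, 1, 6)

Multiply ρ1 by -1/5.
  [  1  18/5   0  |  23/5 ]
  [ -2    -7   0  |    -9 ]
  [  0     0  -1  |    -6 ]
Add 2 times ρ1 to ρ2.
  [ 1  18/5   0  |  23/5 ]
  [ 0   1/5   0  |   1/5 ]
  [ 0     0  -1  |    -6 ]
Multiply ρ2 by 5.
  [ 1  18/5   0  |  23/5 ]
  [ 0     1   0  |     1 ]
  [ 0     0  -1  |    -6 ]
Multiply ρ3 by -1.
  [ 1  18/5  0  |  23/5 ]
  [ 0     1  0  |     1 ]
  [ 0     0  1  |     6 ]
Subtract 18/5 times ρ2 from ρ1.
  [ 1  0  0  |  1 ]
  [ 0  1  0  |  1 ]
  [ 0  0  1  |  6 ]
Reading off the last column: x = 1, y = 1, z = 6.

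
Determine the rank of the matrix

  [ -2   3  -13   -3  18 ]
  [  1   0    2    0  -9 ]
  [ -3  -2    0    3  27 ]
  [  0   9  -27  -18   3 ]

rank = 4

R1 -> -1/2·R1
  [  1  -3/2  13/2  3/2  -9 ]
  [  1     0     2    0  -9 ]
  [ -3    -2     0    3  27 ]
  [  0     9   -27  -18   3 ]
R2 -> R2 − R1
  [  1  -3/2  13/2   3/2  -9 ]
  [  0   3/2  -9/2  -3/2   0 ]
  [ -3    -2     0     3  27 ]
  [  0     9   -27   -18   3 ]
R3 -> R3 + 3·R1
  [ 1   -3/2  13/2   3/2  -9 ]
  [ 0    3/2  -9/2  -3/2   0 ]
  [ 0  -13/2  39/2  15/2   0 ]
  [ 0      9   -27   -18   3 ]
R2 -> 2/3·R2
  [ 1   -3/2  13/2   3/2  -9 ]
  [ 0      1    -3    -1   0 ]
  [ 0  -13/2  39/2  15/2   0 ]
  [ 0      9   -27   -18   3 ]
R3 -> R3 + 13/2·R2
  [ 1  -3/2  13/2  3/2  -9 ]
  [ 0     1    -3   -1   0 ]
  [ 0     0     0    1   0 ]
  [ 0     9   -27  -18   3 ]
R4 -> R4 − 9·R2
  [ 1  -3/2  13/2  3/2  -9 ]
  [ 0     1    -3   -1   0 ]
  [ 0     0     0    1   0 ]
  [ 0     0     0   -9   3 ]
R4 -> R4 + 9·R3
  [ 1  -3/2  13/2  3/2  -9 ]
  [ 0     1    -3   -1   0 ]
  [ 0     0     0    1   0 ]
  [ 0     0     0    0   3 ]
R4 -> 1/3·R4
  [ 1  -3/2  13/2  3/2  -9 ]
  [ 0     1    -3   -1   0 ]
  [ 0     0     0    1   0 ]
  [ 0     0     0    0   1 ]
R1 -> R1 + 9·R4
  [ 1  -3/2  13/2  3/2  0 ]
  [ 0     1    -3   -1  0 ]
  [ 0     0     0    1  0 ]
  [ 0     0     0    0  1 ]
R2 -> R2 + R3
  [ 1  -3/2  13/2  3/2  0 ]
  [ 0     1    -3    0  0 ]
  [ 0     0     0    1  0 ]
  [ 0     0     0    0  1 ]
R1 -> R1 − 3/2·R3
  [ 1  -3/2  13/2  0  0 ]
  [ 0     1    -3  0  0 ]
  [ 0     0     0  1  0 ]
  [ 0     0     0  0  1 ]
R1 -> R1 + 3/2·R2
  [ 1  0   2  0  0 ]
  [ 0  1  -3  0  0 ]
  [ 0  0   0  1  0 ]
  [ 0  0   0  0  1 ]
The reduced form has 4 nonzero rows.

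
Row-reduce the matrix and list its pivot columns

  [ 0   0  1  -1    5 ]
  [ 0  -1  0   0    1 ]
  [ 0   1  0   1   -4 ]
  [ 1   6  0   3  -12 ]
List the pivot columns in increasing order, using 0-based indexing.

0, 1, 2, 3

Swap R1 and R4.
  [ 1   6  0   3  -12 ]
  [ 0  -1  0   0    1 ]
  [ 0   1  0   1   -4 ]
  [ 0   0  1  -1    5 ]
Multiply R2 by -1.
  [ 1  6  0   3  -12 ]
  [ 0  1  0   0   -1 ]
  [ 0  1  0   1   -4 ]
  [ 0  0  1  -1    5 ]
Subtract R2 from R3.
  [ 1  6  0   3  -12 ]
  [ 0  1  0   0   -1 ]
  [ 0  0  0   1   -3 ]
  [ 0  0  1  -1    5 ]
Swap R3 and R4.
  [ 1  6  0   3  -12 ]
  [ 0  1  0   0   -1 ]
  [ 0  0  1  -1    5 ]
  [ 0  0  0   1   -3 ]
Add R4 to R3.
  [ 1  6  0  3  -12 ]
  [ 0  1  0  0   -1 ]
  [ 0  0  1  0    2 ]
  [ 0  0  0  1   -3 ]
Subtract 3 times R4 from R1.
  [ 1  6  0  0  -3 ]
  [ 0  1  0  0  -1 ]
  [ 0  0  1  0   2 ]
  [ 0  0  0  1  -3 ]
Subtract 6 times R2 from R1.
  [ 1  0  0  0   3 ]
  [ 0  1  0  0  -1 ]
  [ 0  0  1  0   2 ]
  [ 0  0  0  1  -3 ]
Pivot columns are the columns containing a leading 1.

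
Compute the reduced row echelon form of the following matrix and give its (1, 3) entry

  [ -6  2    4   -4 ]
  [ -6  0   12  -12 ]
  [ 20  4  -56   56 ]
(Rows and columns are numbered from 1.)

R1 := -1/6·R1
  [  1  -1/3  -2/3  2/3 ]
  [ -6     0    12  -12 ]
  [ 20     4   -56   56 ]
R2 := R2 + 6·R1
  [  1  -1/3  -2/3  2/3 ]
  [  0    -2     8   -8 ]
  [ 20     4   -56   56 ]
R3 := R3 − 20·R1
  [ 1  -1/3    -2/3    2/3 ]
  [ 0    -2       8     -8 ]
  [ 0  32/3  -128/3  128/3 ]
R2 := -1/2·R2
  [ 1  -1/3    -2/3    2/3 ]
  [ 0     1      -4      4 ]
  [ 0  32/3  -128/3  128/3 ]
R3 := R3 − 32/3·R2
  [ 1  -1/3  -2/3  2/3 ]
  [ 0     1    -4    4 ]
  [ 0     0     0    0 ]
R1 := R1 + 1/3·R2
  [ 1  0  -2  2 ]
  [ 0  1  -4  4 ]
  [ 0  0   0  0 ]

-2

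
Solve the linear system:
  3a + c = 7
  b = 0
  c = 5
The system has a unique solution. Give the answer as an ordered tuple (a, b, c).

Form the augmented matrix and row-reduce:
  [ 3  0  1  |  7 ]
  [ 0  1  0  |  0 ]
  [ 0  0  1  |  5 ]
R1 ← 1/3·R1
R1 ← R1 − 1/3·R3
Reading off the last column: a = 2/3, b = 0, c = 5.

(2/3, 0, 5)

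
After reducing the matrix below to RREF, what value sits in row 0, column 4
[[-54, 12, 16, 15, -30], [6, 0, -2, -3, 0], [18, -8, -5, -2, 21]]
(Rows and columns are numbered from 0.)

-1

Multiply R1 by -1/54.
  [  1  -2/9  -8/27  -5/18  5/9 ]
  [  6     0     -2     -3    0 ]
  [ 18    -8     -5     -2   21 ]
Subtract 6 times R1 from R2.
  [  1  -2/9  -8/27  -5/18    5/9 ]
  [  0   4/3   -2/9   -4/3  -10/3 ]
  [ 18    -8     -5     -2     21 ]
Subtract 18 times R1 from R3.
  [ 1  -2/9  -8/27  -5/18    5/9 ]
  [ 0   4/3   -2/9   -4/3  -10/3 ]
  [ 0    -4    1/3      3     11 ]
Multiply R2 by 3/4.
  [ 1  -2/9  -8/27  -5/18   5/9 ]
  [ 0     1   -1/6     -1  -5/2 ]
  [ 0    -4    1/3      3    11 ]
Add 4 times R2 to R3.
  [ 1  -2/9  -8/27  -5/18   5/9 ]
  [ 0     1   -1/6     -1  -5/2 ]
  [ 0     0   -1/3     -1     1 ]
Multiply R3 by -3.
  [ 1  -2/9  -8/27  -5/18   5/9 ]
  [ 0     1   -1/6     -1  -5/2 ]
  [ 0     0      1      3    -3 ]
Add 1/6 times R3 to R2.
  [ 1  -2/9  -8/27  -5/18  5/9 ]
  [ 0     1      0   -1/2   -3 ]
  [ 0     0      1      3   -3 ]
Add 8/27 times R3 to R1.
  [ 1  -2/9  0  11/18  -1/3 ]
  [ 0     1  0   -1/2    -3 ]
  [ 0     0  1      3    -3 ]
Add 2/9 times R2 to R1.
  [ 1  0  0   1/2  -1 ]
  [ 0  1  0  -1/2  -3 ]
  [ 0  0  1     3  -3 ]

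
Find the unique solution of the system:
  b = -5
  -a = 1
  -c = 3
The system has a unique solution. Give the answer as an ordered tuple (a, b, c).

Form the augmented matrix and row-reduce:
  [  0  1   0  |  -5 ]
  [ -1  0   0  |   1 ]
  [  0  0  -1  |   3 ]
R1 ↔ R2
  [ -1  0   0  |   1 ]
  [  0  1   0  |  -5 ]
  [  0  0  -1  |   3 ]
R1 → -1·R1
  [ 1  0   0  |  -1 ]
  [ 0  1   0  |  -5 ]
  [ 0  0  -1  |   3 ]
R3 → -1·R3
  [ 1  0  0  |  -1 ]
  [ 0  1  0  |  -5 ]
  [ 0  0  1  |  -3 ]
Reading off the last column: a = -1, b = -5, c = -3.

(-1, -5, -3)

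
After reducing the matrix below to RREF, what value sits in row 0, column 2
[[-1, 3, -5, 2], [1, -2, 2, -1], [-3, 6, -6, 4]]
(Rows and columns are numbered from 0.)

r1 := -1·r1
  [  1  -3   5  -2 ]
  [  1  -2   2  -1 ]
  [ -3   6  -6   4 ]
r2 := r2 − r1
  [  1  -3   5  -2 ]
  [  0   1  -3   1 ]
  [ -3   6  -6   4 ]
r3 := r3 + 3·r1
  [ 1  -3   5  -2 ]
  [ 0   1  -3   1 ]
  [ 0  -3   9  -2 ]
r3 := r3 + 3·r2
  [ 1  -3   5  -2 ]
  [ 0   1  -3   1 ]
  [ 0   0   0   1 ]
r2 := r2 − r3
  [ 1  -3   5  -2 ]
  [ 0   1  -3   0 ]
  [ 0   0   0   1 ]
r1 := r1 + 2·r3
  [ 1  -3   5  0 ]
  [ 0   1  -3  0 ]
  [ 0   0   0  1 ]
r1 := r1 + 3·r2
  [ 1  0  -4  0 ]
  [ 0  1  -3  0 ]
  [ 0  0   0  1 ]

-4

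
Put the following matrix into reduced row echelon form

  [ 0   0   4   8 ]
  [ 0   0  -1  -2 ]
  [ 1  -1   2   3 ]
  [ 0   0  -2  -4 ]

[[1, -1, 0, -1], [0, 0, 1, 2], [0, 0, 0, 0], [0, 0, 0, 0]]

Swap ρ1 and ρ3.
Multiply ρ2 by -1.
Subtract 4 times ρ2 from ρ3.
Add 2 times ρ2 to ρ4.
Subtract 2 times ρ2 from ρ1.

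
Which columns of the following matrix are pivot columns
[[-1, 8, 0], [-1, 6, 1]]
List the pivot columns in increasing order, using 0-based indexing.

R1 → -1·R1
R2 → R2 + R1
R2 → -1/2·R2
R1 → R1 + 8·R2
Pivot columns are the columns containing a leading 1.

0, 1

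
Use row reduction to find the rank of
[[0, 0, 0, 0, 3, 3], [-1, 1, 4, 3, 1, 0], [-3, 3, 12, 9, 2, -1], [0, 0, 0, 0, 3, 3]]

Swap ρ1 and ρ2.
  [ -1  1   4  3  1   0 ]
  [  0  0   0  0  3   3 ]
  [ -3  3  12  9  2  -1 ]
  [  0  0   0  0  3   3 ]
Multiply ρ1 by -1.
  [  1  -1  -4  -3  -1   0 ]
  [  0   0   0   0   3   3 ]
  [ -3   3  12   9   2  -1 ]
  [  0   0   0   0   3   3 ]
Add 3 times ρ1 to ρ3.
  [ 1  -1  -4  -3  -1   0 ]
  [ 0   0   0   0   3   3 ]
  [ 0   0   0   0  -1  -1 ]
  [ 0   0   0   0   3   3 ]
Multiply ρ2 by 1/3.
  [ 1  -1  -4  -3  -1   0 ]
  [ 0   0   0   0   1   1 ]
  [ 0   0   0   0  -1  -1 ]
  [ 0   0   0   0   3   3 ]
Add ρ2 to ρ3.
  [ 1  -1  -4  -3  -1  0 ]
  [ 0   0   0   0   1  1 ]
  [ 0   0   0   0   0  0 ]
  [ 0   0   0   0   3  3 ]
Subtract 3 times ρ2 from ρ4.
  [ 1  -1  -4  -3  -1  0 ]
  [ 0   0   0   0   1  1 ]
  [ 0   0   0   0   0  0 ]
  [ 0   0   0   0   0  0 ]
Add ρ2 to ρ1.
  [ 1  -1  -4  -3  0  1 ]
  [ 0   0   0   0  1  1 ]
  [ 0   0   0   0  0  0 ]
  [ 0   0   0   0  0  0 ]
The reduced form has 2 nonzero rows.

rank = 2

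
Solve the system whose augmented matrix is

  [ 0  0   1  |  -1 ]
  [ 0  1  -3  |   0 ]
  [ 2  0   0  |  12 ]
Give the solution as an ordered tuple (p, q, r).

R1 <-> R3
  [ 2  0   0  |  12 ]
  [ 0  1  -3  |   0 ]
  [ 0  0   1  |  -1 ]
R1 := 1/2·R1
  [ 1  0   0  |   6 ]
  [ 0  1  -3  |   0 ]
  [ 0  0   1  |  -1 ]
R2 := R2 + 3·R3
  [ 1  0  0  |   6 ]
  [ 0  1  0  |  -3 ]
  [ 0  0  1  |  -1 ]
Reading off the last column: p = 6, q = -3, r = -1.

(6, -3, -1)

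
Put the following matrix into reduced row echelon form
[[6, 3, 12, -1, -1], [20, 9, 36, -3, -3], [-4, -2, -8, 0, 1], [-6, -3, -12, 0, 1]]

R1 → 1/6·R1
  [  1  1/2    2  -1/6  -1/6 ]
  [ 20    9   36    -3    -3 ]
  [ -4   -2   -8     0     1 ]
  [ -6   -3  -12     0     1 ]
R2 → R2 − 20·R1
  [  1  1/2    2  -1/6  -1/6 ]
  [  0   -1   -4   1/3   1/3 ]
  [ -4   -2   -8     0     1 ]
  [ -6   -3  -12     0     1 ]
R3 → R3 + 4·R1
  [  1  1/2    2  -1/6  -1/6 ]
  [  0   -1   -4   1/3   1/3 ]
  [  0    0    0  -2/3   1/3 ]
  [ -6   -3  -12     0     1 ]
R4 → R4 + 6·R1
  [ 1  1/2   2  -1/6  -1/6 ]
  [ 0   -1  -4   1/3   1/3 ]
  [ 0    0   0  -2/3   1/3 ]
  [ 0    0   0    -1     0 ]
R2 → -1·R2
  [ 1  1/2  2  -1/6  -1/6 ]
  [ 0    1  4  -1/3  -1/3 ]
  [ 0    0  0  -2/3   1/3 ]
  [ 0    0  0    -1     0 ]
R3 → -3/2·R3
  [ 1  1/2  2  -1/6  -1/6 ]
  [ 0    1  4  -1/3  -1/3 ]
  [ 0    0  0     1  -1/2 ]
  [ 0    0  0    -1     0 ]
R4 → R4 + R3
  [ 1  1/2  2  -1/6  -1/6 ]
  [ 0    1  4  -1/3  -1/3 ]
  [ 0    0  0     1  -1/2 ]
  [ 0    0  0     0  -1/2 ]
R4 → -2·R4
  [ 1  1/2  2  -1/6  -1/6 ]
  [ 0    1  4  -1/3  -1/3 ]
  [ 0    0  0     1  -1/2 ]
  [ 0    0  0     0     1 ]
R3 → R3 + 1/2·R4
  [ 1  1/2  2  -1/6  -1/6 ]
  [ 0    1  4  -1/3  -1/3 ]
  [ 0    0  0     1     0 ]
  [ 0    0  0     0     1 ]
R2 → R2 + 1/3·R4
  [ 1  1/2  2  -1/6  -1/6 ]
  [ 0    1  4  -1/3     0 ]
  [ 0    0  0     1     0 ]
  [ 0    0  0     0     1 ]
R1 → R1 + 1/6·R4
  [ 1  1/2  2  -1/6  0 ]
  [ 0    1  4  -1/3  0 ]
  [ 0    0  0     1  0 ]
  [ 0    0  0     0  1 ]
R2 → R2 + 1/3·R3
  [ 1  1/2  2  -1/6  0 ]
  [ 0    1  4     0  0 ]
  [ 0    0  0     1  0 ]
  [ 0    0  0     0  1 ]
R1 → R1 + 1/6·R3
  [ 1  1/2  2  0  0 ]
  [ 0    1  4  0  0 ]
  [ 0    0  0  1  0 ]
  [ 0    0  0  0  1 ]
R1 → R1 − 1/2·R2
  [ 1  0  0  0  0 ]
  [ 0  1  4  0  0 ]
  [ 0  0  0  1  0 ]
  [ 0  0  0  0  1 ]

[[1, 0, 0, 0, 0], [0, 1, 4, 0, 0], [0, 0, 0, 1, 0], [0, 0, 0, 0, 1]]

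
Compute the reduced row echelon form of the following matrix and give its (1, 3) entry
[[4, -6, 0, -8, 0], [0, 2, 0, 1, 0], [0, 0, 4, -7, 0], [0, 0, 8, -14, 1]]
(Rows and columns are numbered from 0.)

ρ1 → 1/4·ρ1
ρ2 → 1/2·ρ2
ρ3 → 1/4·ρ3
ρ4 → ρ4 − 8·ρ3
ρ1 → ρ1 + 3/2·ρ2

1/2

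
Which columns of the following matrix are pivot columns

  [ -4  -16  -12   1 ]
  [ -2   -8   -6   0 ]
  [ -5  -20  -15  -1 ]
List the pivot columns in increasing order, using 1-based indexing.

R1 ← -1/4·R1
R2 ← R2 + 2·R1
R3 ← R3 + 5·R1
R2 ← -2·R2
R3 ← R3 + 9/4·R2
R1 ← R1 + 1/4·R2
Pivot columns are the columns containing a leading 1.

1, 4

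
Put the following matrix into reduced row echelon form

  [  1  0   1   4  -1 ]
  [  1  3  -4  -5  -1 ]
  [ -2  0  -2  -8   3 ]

R2 ← R2 − R1
R3 ← R3 + 2·R1
R2 ← 1/3·R2
R1 ← R1 + R3

[[1, 0, 1, 4, 0], [0, 1, -5/3, -3, 0], [0, 0, 0, 0, 1]]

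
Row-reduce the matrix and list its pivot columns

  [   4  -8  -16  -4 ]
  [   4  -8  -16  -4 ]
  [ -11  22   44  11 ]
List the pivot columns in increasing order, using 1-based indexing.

Multiply R1 by 1/4.
  [   1  -2   -4  -1 ]
  [   4  -8  -16  -4 ]
  [ -11  22   44  11 ]
Subtract 4 times R1 from R2.
  [   1  -2  -4  -1 ]
  [   0   0   0   0 ]
  [ -11  22  44  11 ]
Add 11 times R1 to R3.
  [ 1  -2  -4  -1 ]
  [ 0   0   0   0 ]
  [ 0   0   0   0 ]
Pivot columns are the columns containing a leading 1.

1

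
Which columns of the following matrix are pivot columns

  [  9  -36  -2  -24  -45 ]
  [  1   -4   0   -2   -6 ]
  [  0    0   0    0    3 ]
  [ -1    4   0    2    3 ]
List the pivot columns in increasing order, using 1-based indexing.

1, 3, 5

ρ1 → 1/9·ρ1
  [  1  -4  -2/9  -8/3  -5 ]
  [  1  -4     0    -2  -6 ]
  [  0   0     0     0   3 ]
  [ -1   4     0     2   3 ]
ρ2 → ρ2 − ρ1
  [  1  -4  -2/9  -8/3  -5 ]
  [  0   0   2/9   2/3  -1 ]
  [  0   0     0     0   3 ]
  [ -1   4     0     2   3 ]
ρ4 → ρ4 + ρ1
  [ 1  -4  -2/9  -8/3  -5 ]
  [ 0   0   2/9   2/3  -1 ]
  [ 0   0     0     0   3 ]
  [ 0   0  -2/9  -2/3  -2 ]
ρ2 → 9/2·ρ2
  [ 1  -4  -2/9  -8/3    -5 ]
  [ 0   0     1     3  -9/2 ]
  [ 0   0     0     0     3 ]
  [ 0   0  -2/9  -2/3    -2 ]
ρ4 → ρ4 + 2/9·ρ2
  [ 1  -4  -2/9  -8/3    -5 ]
  [ 0   0     1     3  -9/2 ]
  [ 0   0     0     0     3 ]
  [ 0   0     0     0    -3 ]
ρ3 → 1/3·ρ3
  [ 1  -4  -2/9  -8/3    -5 ]
  [ 0   0     1     3  -9/2 ]
  [ 0   0     0     0     1 ]
  [ 0   0     0     0    -3 ]
ρ4 → ρ4 + 3·ρ3
  [ 1  -4  -2/9  -8/3    -5 ]
  [ 0   0     1     3  -9/2 ]
  [ 0   0     0     0     1 ]
  [ 0   0     0     0     0 ]
ρ2 → ρ2 + 9/2·ρ3
  [ 1  -4  -2/9  -8/3  -5 ]
  [ 0   0     1     3   0 ]
  [ 0   0     0     0   1 ]
  [ 0   0     0     0   0 ]
ρ1 → ρ1 + 5·ρ3
  [ 1  -4  -2/9  -8/3  0 ]
  [ 0   0     1     3  0 ]
  [ 0   0     0     0  1 ]
  [ 0   0     0     0  0 ]
ρ1 → ρ1 + 2/9·ρ2
  [ 1  -4  0  -2  0 ]
  [ 0   0  1   3  0 ]
  [ 0   0  0   0  1 ]
  [ 0   0  0   0  0 ]
Pivot columns are the columns containing a leading 1.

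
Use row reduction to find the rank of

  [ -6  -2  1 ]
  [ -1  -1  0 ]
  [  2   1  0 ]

r1 -> -1/6·r1
  [  1  1/3  -1/6 ]
  [ -1   -1     0 ]
  [  2    1     0 ]
r2 -> r2 + r1
  [ 1   1/3  -1/6 ]
  [ 0  -2/3  -1/6 ]
  [ 2     1     0 ]
r3 -> r3 − 2·r1
  [ 1   1/3  -1/6 ]
  [ 0  -2/3  -1/6 ]
  [ 0   1/3   1/3 ]
r2 -> -3/2·r2
  [ 1  1/3  -1/6 ]
  [ 0    1   1/4 ]
  [ 0  1/3   1/3 ]
r3 -> r3 − 1/3·r2
  [ 1  1/3  -1/6 ]
  [ 0    1   1/4 ]
  [ 0    0   1/4 ]
r3 -> 4·r3
  [ 1  1/3  -1/6 ]
  [ 0    1   1/4 ]
  [ 0    0     1 ]
r2 -> r2 − 1/4·r3
  [ 1  1/3  -1/6 ]
  [ 0    1     0 ]
  [ 0    0     1 ]
r1 -> r1 + 1/6·r3
  [ 1  1/3  0 ]
  [ 0    1  0 ]
  [ 0    0  1 ]
r1 -> r1 − 1/3·r2
  [ 1  0  0 ]
  [ 0  1  0 ]
  [ 0  0  1 ]
The reduced form has 3 nonzero rows.

rank = 3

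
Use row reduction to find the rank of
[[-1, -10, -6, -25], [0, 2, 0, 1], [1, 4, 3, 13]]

r1 → -1·r1
  [ 1  10  6  25 ]
  [ 0   2  0   1 ]
  [ 1   4  3  13 ]
r3 → r3 − r1
  [ 1  10   6   25 ]
  [ 0   2   0    1 ]
  [ 0  -6  -3  -12 ]
r2 → 1/2·r2
  [ 1  10   6   25 ]
  [ 0   1   0  1/2 ]
  [ 0  -6  -3  -12 ]
r3 → r3 + 6·r2
  [ 1  10   6   25 ]
  [ 0   1   0  1/2 ]
  [ 0   0  -3   -9 ]
r3 → -1/3·r3
  [ 1  10  6   25 ]
  [ 0   1  0  1/2 ]
  [ 0   0  1    3 ]
r1 → r1 − 6·r3
  [ 1  10  0    7 ]
  [ 0   1  0  1/2 ]
  [ 0   0  1    3 ]
r1 → r1 − 10·r2
  [ 1  0  0    2 ]
  [ 0  1  0  1/2 ]
  [ 0  0  1    3 ]
The reduced form has 3 nonzero rows.

rank = 3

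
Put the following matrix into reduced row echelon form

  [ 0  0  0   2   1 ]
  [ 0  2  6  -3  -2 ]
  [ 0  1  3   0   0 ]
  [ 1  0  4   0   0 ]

Swap ρ1 and ρ4.
  [ 1  0  4   0   0 ]
  [ 0  2  6  -3  -2 ]
  [ 0  1  3   0   0 ]
  [ 0  0  0   2   1 ]
Multiply ρ2 by 1/2.
  [ 1  0  4     0   0 ]
  [ 0  1  3  -3/2  -1 ]
  [ 0  1  3     0   0 ]
  [ 0  0  0     2   1 ]
Subtract ρ2 from ρ3.
  [ 1  0  4     0   0 ]
  [ 0  1  3  -3/2  -1 ]
  [ 0  0  0   3/2   1 ]
  [ 0  0  0     2   1 ]
Multiply ρ3 by 2/3.
  [ 1  0  4     0    0 ]
  [ 0  1  3  -3/2   -1 ]
  [ 0  0  0     1  2/3 ]
  [ 0  0  0     2    1 ]
Subtract 2 times ρ3 from ρ4.
  [ 1  0  4     0     0 ]
  [ 0  1  3  -3/2    -1 ]
  [ 0  0  0     1   2/3 ]
  [ 0  0  0     0  -1/3 ]
Multiply ρ4 by -3.
  [ 1  0  4     0    0 ]
  [ 0  1  3  -3/2   -1 ]
  [ 0  0  0     1  2/3 ]
  [ 0  0  0     0    1 ]
Subtract 2/3 times ρ4 from ρ3.
  [ 1  0  4     0   0 ]
  [ 0  1  3  -3/2  -1 ]
  [ 0  0  0     1   0 ]
  [ 0  0  0     0   1 ]
Add ρ4 to ρ2.
  [ 1  0  4     0  0 ]
  [ 0  1  3  -3/2  0 ]
  [ 0  0  0     1  0 ]
  [ 0  0  0     0  1 ]
Add 3/2 times ρ3 to ρ2.
  [ 1  0  4  0  0 ]
  [ 0  1  3  0  0 ]
  [ 0  0  0  1  0 ]
  [ 0  0  0  0  1 ]

[[1, 0, 4, 0, 0], [0, 1, 3, 0, 0], [0, 0, 0, 1, 0], [0, 0, 0, 0, 1]]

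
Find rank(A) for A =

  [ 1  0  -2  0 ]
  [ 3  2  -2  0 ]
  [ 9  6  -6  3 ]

rank = 3

R2 ← R2 − 3·R1
  [ 1  0  -2  0 ]
  [ 0  2   4  0 ]
  [ 9  6  -6  3 ]
R3 ← R3 − 9·R1
  [ 1  0  -2  0 ]
  [ 0  2   4  0 ]
  [ 0  6  12  3 ]
R2 ← 1/2·R2
  [ 1  0  -2  0 ]
  [ 0  1   2  0 ]
  [ 0  6  12  3 ]
R3 ← R3 − 6·R2
  [ 1  0  -2  0 ]
  [ 0  1   2  0 ]
  [ 0  0   0  3 ]
R3 ← 1/3·R3
  [ 1  0  -2  0 ]
  [ 0  1   2  0 ]
  [ 0  0   0  1 ]
The reduced form has 3 nonzero rows.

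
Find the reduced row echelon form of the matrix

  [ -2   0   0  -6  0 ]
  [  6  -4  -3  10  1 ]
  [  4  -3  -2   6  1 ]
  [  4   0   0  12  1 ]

[[1, 0, 0, 3, 0], [0, 1, 0, 2, 0], [0, 0, 1, 0, 0], [0, 0, 0, 0, 1]]

Multiply r1 by -1/2.
  [ 1   0   0   3  0 ]
  [ 6  -4  -3  10  1 ]
  [ 4  -3  -2   6  1 ]
  [ 4   0   0  12  1 ]
Subtract 6 times r1 from r2.
  [ 1   0   0   3  0 ]
  [ 0  -4  -3  -8  1 ]
  [ 4  -3  -2   6  1 ]
  [ 4   0   0  12  1 ]
Subtract 4 times r1 from r3.
  [ 1   0   0   3  0 ]
  [ 0  -4  -3  -8  1 ]
  [ 0  -3  -2  -6  1 ]
  [ 4   0   0  12  1 ]
Subtract 4 times r1 from r4.
  [ 1   0   0   3  0 ]
  [ 0  -4  -3  -8  1 ]
  [ 0  -3  -2  -6  1 ]
  [ 0   0   0   0  1 ]
Multiply r2 by -1/4.
  [ 1   0    0   3     0 ]
  [ 0   1  3/4   2  -1/4 ]
  [ 0  -3   -2  -6     1 ]
  [ 0   0    0   0     1 ]
Add 3 times r2 to r3.
  [ 1  0    0  3     0 ]
  [ 0  1  3/4  2  -1/4 ]
  [ 0  0  1/4  0   1/4 ]
  [ 0  0    0  0     1 ]
Multiply r3 by 4.
  [ 1  0    0  3     0 ]
  [ 0  1  3/4  2  -1/4 ]
  [ 0  0    1  0     1 ]
  [ 0  0    0  0     1 ]
Subtract r4 from r3.
  [ 1  0    0  3     0 ]
  [ 0  1  3/4  2  -1/4 ]
  [ 0  0    1  0     0 ]
  [ 0  0    0  0     1 ]
Add 1/4 times r4 to r2.
  [ 1  0    0  3  0 ]
  [ 0  1  3/4  2  0 ]
  [ 0  0    1  0  0 ]
  [ 0  0    0  0  1 ]
Subtract 3/4 times r3 from r2.
  [ 1  0  0  3  0 ]
  [ 0  1  0  2  0 ]
  [ 0  0  1  0  0 ]
  [ 0  0  0  0  1 ]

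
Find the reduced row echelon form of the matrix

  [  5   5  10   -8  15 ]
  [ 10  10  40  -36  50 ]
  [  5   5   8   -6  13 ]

[[1, 1, 0, 2/5, 1], [0, 0, 1, -1, 1], [0, 0, 0, 0, 0]]

R1 → 1/5·R1
R2 → R2 − 10·R1
R3 → R3 − 5·R1
R2 → 1/20·R2
R3 → R3 + 2·R2
R1 → R1 − 2·R2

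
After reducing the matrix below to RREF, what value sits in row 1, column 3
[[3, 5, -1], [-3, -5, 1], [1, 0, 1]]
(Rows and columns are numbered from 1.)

1

R1 → 1/3·R1
  [  1  5/3  -1/3 ]
  [ -3   -5     1 ]
  [  1    0     1 ]
R2 → R2 + 3·R1
  [ 1  5/3  -1/3 ]
  [ 0    0     0 ]
  [ 1    0     1 ]
R3 → R3 − R1
  [ 1   5/3  -1/3 ]
  [ 0     0     0 ]
  [ 0  -5/3   4/3 ]
R2 <=> R3
  [ 1   5/3  -1/3 ]
  [ 0  -5/3   4/3 ]
  [ 0     0     0 ]
R2 → -3/5·R2
  [ 1  5/3  -1/3 ]
  [ 0    1  -4/5 ]
  [ 0    0     0 ]
R1 → R1 − 5/3·R2
  [ 1  0     1 ]
  [ 0  1  -4/5 ]
  [ 0  0     0 ]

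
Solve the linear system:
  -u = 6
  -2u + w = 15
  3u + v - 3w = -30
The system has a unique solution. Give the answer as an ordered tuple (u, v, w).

(-6, -3, 3)

Form the augmented matrix and row-reduce:
  [ -1  0   0  |    6 ]
  [ -2  0   1  |   15 ]
  [  3  1  -3  |  -30 ]
R1 ← -1·R1
  [  1  0   0  |   -6 ]
  [ -2  0   1  |   15 ]
  [  3  1  -3  |  -30 ]
R2 ← R2 + 2·R1
  [ 1  0   0  |   -6 ]
  [ 0  0   1  |    3 ]
  [ 3  1  -3  |  -30 ]
R3 ← R3 − 3·R1
  [ 1  0   0  |   -6 ]
  [ 0  0   1  |    3 ]
  [ 0  1  -3  |  -12 ]
R2 <=> R3
  [ 1  0   0  |   -6 ]
  [ 0  1  -3  |  -12 ]
  [ 0  0   1  |    3 ]
R2 ← R2 + 3·R3
  [ 1  0  0  |  -6 ]
  [ 0  1  0  |  -3 ]
  [ 0  0  1  |   3 ]
Reading off the last column: u = -6, v = -3, w = 3.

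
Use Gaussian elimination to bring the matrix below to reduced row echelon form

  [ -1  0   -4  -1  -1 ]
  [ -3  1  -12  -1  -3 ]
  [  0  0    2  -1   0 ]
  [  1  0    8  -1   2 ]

R1 -> -1·R1
  [  1  0    4   1   1 ]
  [ -3  1  -12  -1  -3 ]
  [  0  0    2  -1   0 ]
  [  1  0    8  -1   2 ]
R2 -> R2 + 3·R1
  [ 1  0  4   1  1 ]
  [ 0  1  0   2  0 ]
  [ 0  0  2  -1  0 ]
  [ 1  0  8  -1  2 ]
R4 -> R4 − R1
  [ 1  0  4   1  1 ]
  [ 0  1  0   2  0 ]
  [ 0  0  2  -1  0 ]
  [ 0  0  4  -2  1 ]
R3 -> 1/2·R3
  [ 1  0  4     1  1 ]
  [ 0  1  0     2  0 ]
  [ 0  0  1  -1/2  0 ]
  [ 0  0  4    -2  1 ]
R4 -> R4 − 4·R3
  [ 1  0  4     1  1 ]
  [ 0  1  0     2  0 ]
  [ 0  0  1  -1/2  0 ]
  [ 0  0  0     0  1 ]
R1 -> R1 − R4
  [ 1  0  4     1  0 ]
  [ 0  1  0     2  0 ]
  [ 0  0  1  -1/2  0 ]
  [ 0  0  0     0  1 ]
R1 -> R1 − 4·R3
  [ 1  0  0     3  0 ]
  [ 0  1  0     2  0 ]
  [ 0  0  1  -1/2  0 ]
  [ 0  0  0     0  1 ]

[[1, 0, 0, 3, 0], [0, 1, 0, 2, 0], [0, 0, 1, -1/2, 0], [0, 0, 0, 0, 1]]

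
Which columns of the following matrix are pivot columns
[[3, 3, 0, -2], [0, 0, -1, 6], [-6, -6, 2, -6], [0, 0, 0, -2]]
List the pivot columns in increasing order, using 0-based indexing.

r1 := 1/3·r1
  [  1   1   0  -2/3 ]
  [  0   0  -1     6 ]
  [ -6  -6   2    -6 ]
  [  0   0   0    -2 ]
r3 := r3 + 6·r1
  [ 1  1   0  -2/3 ]
  [ 0  0  -1     6 ]
  [ 0  0   2   -10 ]
  [ 0  0   0    -2 ]
r2 := -1·r2
  [ 1  1  0  -2/3 ]
  [ 0  0  1    -6 ]
  [ 0  0  2   -10 ]
  [ 0  0  0    -2 ]
r3 := r3 − 2·r2
  [ 1  1  0  -2/3 ]
  [ 0  0  1    -6 ]
  [ 0  0  0     2 ]
  [ 0  0  0    -2 ]
r3 := 1/2·r3
  [ 1  1  0  -2/3 ]
  [ 0  0  1    -6 ]
  [ 0  0  0     1 ]
  [ 0  0  0    -2 ]
r4 := r4 + 2·r3
  [ 1  1  0  -2/3 ]
  [ 0  0  1    -6 ]
  [ 0  0  0     1 ]
  [ 0  0  0     0 ]
r2 := r2 + 6·r3
  [ 1  1  0  -2/3 ]
  [ 0  0  1     0 ]
  [ 0  0  0     1 ]
  [ 0  0  0     0 ]
r1 := r1 + 2/3·r3
  [ 1  1  0  0 ]
  [ 0  0  1  0 ]
  [ 0  0  0  1 ]
  [ 0  0  0  0 ]
Pivot columns are the columns containing a leading 1.

0, 2, 3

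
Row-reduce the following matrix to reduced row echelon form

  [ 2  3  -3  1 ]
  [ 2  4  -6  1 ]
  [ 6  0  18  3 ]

[[1, 0, 3, 1/2], [0, 1, -3, 0], [0, 0, 0, 0]]

R1 -> 1/2·R1
  [ 1  3/2  -3/2  1/2 ]
  [ 2    4    -6    1 ]
  [ 6    0    18    3 ]
R2 -> R2 − 2·R1
  [ 1  3/2  -3/2  1/2 ]
  [ 0    1    -3    0 ]
  [ 6    0    18    3 ]
R3 -> R3 − 6·R1
  [ 1  3/2  -3/2  1/2 ]
  [ 0    1    -3    0 ]
  [ 0   -9    27    0 ]
R3 -> R3 + 9·R2
  [ 1  3/2  -3/2  1/2 ]
  [ 0    1    -3    0 ]
  [ 0    0     0    0 ]
R1 -> R1 − 3/2·R2
  [ 1  0   3  1/2 ]
  [ 0  1  -3    0 ]
  [ 0  0   0    0 ]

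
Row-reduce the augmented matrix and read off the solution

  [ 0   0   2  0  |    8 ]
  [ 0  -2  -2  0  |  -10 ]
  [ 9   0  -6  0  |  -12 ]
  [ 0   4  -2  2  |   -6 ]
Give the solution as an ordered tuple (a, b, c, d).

(4/3, 1, 4, -1)

R1 <=> R3
  [ 9   0  -6  0  |  -12 ]
  [ 0  -2  -2  0  |  -10 ]
  [ 0   0   2  0  |    8 ]
  [ 0   4  -2  2  |   -6 ]
R1 → 1/9·R1
  [ 1   0  -2/3  0  |  -4/3 ]
  [ 0  -2    -2  0  |   -10 ]
  [ 0   0     2  0  |     8 ]
  [ 0   4    -2  2  |    -6 ]
R2 → -1/2·R2
  [ 1  0  -2/3  0  |  -4/3 ]
  [ 0  1     1  0  |     5 ]
  [ 0  0     2  0  |     8 ]
  [ 0  4    -2  2  |    -6 ]
R4 → R4 − 4·R2
  [ 1  0  -2/3  0  |  -4/3 ]
  [ 0  1     1  0  |     5 ]
  [ 0  0     2  0  |     8 ]
  [ 0  0    -6  2  |   -26 ]
R3 → 1/2·R3
  [ 1  0  -2/3  0  |  -4/3 ]
  [ 0  1     1  0  |     5 ]
  [ 0  0     1  0  |     4 ]
  [ 0  0    -6  2  |   -26 ]
R4 → R4 + 6·R3
  [ 1  0  -2/3  0  |  -4/3 ]
  [ 0  1     1  0  |     5 ]
  [ 0  0     1  0  |     4 ]
  [ 0  0     0  2  |    -2 ]
R4 → 1/2·R4
  [ 1  0  -2/3  0  |  -4/3 ]
  [ 0  1     1  0  |     5 ]
  [ 0  0     1  0  |     4 ]
  [ 0  0     0  1  |    -1 ]
R2 → R2 − R3
  [ 1  0  -2/3  0  |  -4/3 ]
  [ 0  1     0  0  |     1 ]
  [ 0  0     1  0  |     4 ]
  [ 0  0     0  1  |    -1 ]
R1 → R1 + 2/3·R3
  [ 1  0  0  0  |  4/3 ]
  [ 0  1  0  0  |    1 ]
  [ 0  0  1  0  |    4 ]
  [ 0  0  0  1  |   -1 ]
Reading off the last column: a = 4/3, b = 1, c = 4, d = -1.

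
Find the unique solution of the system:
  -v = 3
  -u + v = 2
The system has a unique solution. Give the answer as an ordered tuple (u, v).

Form the augmented matrix and row-reduce:
  [  0  -1  |  3 ]
  [ -1   1  |  2 ]
R1 ↔ R2
R1 := -1·R1
R2 := -1·R2
R1 := R1 + R2
Reading off the last column: u = -5, v = -3.

(-5, -3)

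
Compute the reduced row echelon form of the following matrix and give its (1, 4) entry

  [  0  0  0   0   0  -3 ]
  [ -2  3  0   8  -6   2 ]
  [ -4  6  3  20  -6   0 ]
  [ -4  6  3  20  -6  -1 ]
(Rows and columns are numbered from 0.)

2

Swap r1 and r2.
Multiply r1 by -1/2.
Add 4 times r1 to r3.
Add 4 times r1 to r4.
Swap r2 and r3.
Multiply r2 by 1/3.
Subtract 3 times r2 from r4.
Multiply r3 by -1/3.
Add r3 to r4.
Add 4/3 times r3 to r2.
Add r3 to r1.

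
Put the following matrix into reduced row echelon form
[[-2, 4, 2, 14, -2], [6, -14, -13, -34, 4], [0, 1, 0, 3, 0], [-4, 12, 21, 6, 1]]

[[1, 0, 0, -3, 0], [0, 1, 0, 3, 0], [0, 0, 1, -2, 0], [0, 0, 0, 0, 1]]

R1 → -1/2·R1
R2 → R2 − 6·R1
R4 → R4 + 4·R1
R2 → -1/2·R2
R3 → R3 − R2
R4 → R4 − 4·R2
R3 → -2/7·R3
R4 → R4 − 3·R3
R4 → 7·R4
R3 → R3 − 2/7·R4
R2 → R2 − R4
R1 → R1 − R4
R2 → R2 − 7/2·R3
R1 → R1 + R3
R1 → R1 + 2·R2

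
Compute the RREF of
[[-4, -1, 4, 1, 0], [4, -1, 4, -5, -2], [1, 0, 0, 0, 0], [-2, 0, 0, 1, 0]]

Multiply r1 by -1/4.
  [  1  1/4  -1  -1/4   0 ]
  [  4   -1   4    -5  -2 ]
  [  1    0   0     0   0 ]
  [ -2    0   0     1   0 ]
Subtract 4 times r1 from r2.
  [  1  1/4  -1  -1/4   0 ]
  [  0   -2   8    -4  -2 ]
  [  1    0   0     0   0 ]
  [ -2    0   0     1   0 ]
Subtract r1 from r3.
  [  1   1/4  -1  -1/4   0 ]
  [  0    -2   8    -4  -2 ]
  [  0  -1/4   1   1/4   0 ]
  [ -2     0   0     1   0 ]
Add 2 times r1 to r4.
  [ 1   1/4  -1  -1/4   0 ]
  [ 0    -2   8    -4  -2 ]
  [ 0  -1/4   1   1/4   0 ]
  [ 0   1/2  -2   1/2   0 ]
Multiply r2 by -1/2.
  [ 1   1/4  -1  -1/4  0 ]
  [ 0     1  -4     2  1 ]
  [ 0  -1/4   1   1/4  0 ]
  [ 0   1/2  -2   1/2  0 ]
Add 1/4 times r2 to r3.
  [ 1  1/4  -1  -1/4    0 ]
  [ 0    1  -4     2    1 ]
  [ 0    0   0   3/4  1/4 ]
  [ 0  1/2  -2   1/2    0 ]
Subtract 1/2 times r2 from r4.
  [ 1  1/4  -1  -1/4     0 ]
  [ 0    1  -4     2     1 ]
  [ 0    0   0   3/4   1/4 ]
  [ 0    0   0  -1/2  -1/2 ]
Multiply r3 by 4/3.
  [ 1  1/4  -1  -1/4     0 ]
  [ 0    1  -4     2     1 ]
  [ 0    0   0     1   1/3 ]
  [ 0    0   0  -1/2  -1/2 ]
Add 1/2 times r3 to r4.
  [ 1  1/4  -1  -1/4     0 ]
  [ 0    1  -4     2     1 ]
  [ 0    0   0     1   1/3 ]
  [ 0    0   0     0  -1/3 ]
Multiply r4 by -3.
  [ 1  1/4  -1  -1/4    0 ]
  [ 0    1  -4     2    1 ]
  [ 0    0   0     1  1/3 ]
  [ 0    0   0     0    1 ]
Subtract 1/3 times r4 from r3.
  [ 1  1/4  -1  -1/4  0 ]
  [ 0    1  -4     2  1 ]
  [ 0    0   0     1  0 ]
  [ 0    0   0     0  1 ]
Subtract r4 from r2.
  [ 1  1/4  -1  -1/4  0 ]
  [ 0    1  -4     2  0 ]
  [ 0    0   0     1  0 ]
  [ 0    0   0     0  1 ]
Subtract 2 times r3 from r2.
  [ 1  1/4  -1  -1/4  0 ]
  [ 0    1  -4     0  0 ]
  [ 0    0   0     1  0 ]
  [ 0    0   0     0  1 ]
Add 1/4 times r3 to r1.
  [ 1  1/4  -1  0  0 ]
  [ 0    1  -4  0  0 ]
  [ 0    0   0  1  0 ]
  [ 0    0   0  0  1 ]
Subtract 1/4 times r2 from r1.
  [ 1  0   0  0  0 ]
  [ 0  1  -4  0  0 ]
  [ 0  0   0  1  0 ]
  [ 0  0   0  0  1 ]

[[1, 0, 0, 0, 0], [0, 1, -4, 0, 0], [0, 0, 0, 1, 0], [0, 0, 0, 0, 1]]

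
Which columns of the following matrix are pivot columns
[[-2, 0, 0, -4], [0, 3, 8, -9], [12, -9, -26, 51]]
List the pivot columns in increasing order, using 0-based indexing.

ρ1 -> -1/2·ρ1
  [  1   0    0   2 ]
  [  0   3    8  -9 ]
  [ 12  -9  -26  51 ]
ρ3 -> ρ3 − 12·ρ1
  [ 1   0    0   2 ]
  [ 0   3    8  -9 ]
  [ 0  -9  -26  27 ]
ρ2 -> 1/3·ρ2
  [ 1   0    0   2 ]
  [ 0   1  8/3  -3 ]
  [ 0  -9  -26  27 ]
ρ3 -> ρ3 + 9·ρ2
  [ 1  0    0   2 ]
  [ 0  1  8/3  -3 ]
  [ 0  0   -2   0 ]
ρ3 -> -1/2·ρ3
  [ 1  0    0   2 ]
  [ 0  1  8/3  -3 ]
  [ 0  0    1   0 ]
ρ2 -> ρ2 − 8/3·ρ3
  [ 1  0  0   2 ]
  [ 0  1  0  -3 ]
  [ 0  0  1   0 ]
Pivot columns are the columns containing a leading 1.

0, 1, 2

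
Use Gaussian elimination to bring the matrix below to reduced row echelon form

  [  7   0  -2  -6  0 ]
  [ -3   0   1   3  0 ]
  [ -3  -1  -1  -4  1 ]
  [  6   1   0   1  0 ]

R1 ← 1/7·R1
R2 ← R2 + 3·R1
R3 ← R3 + 3·R1
R4 ← R4 − 6·R1
R2 <=> R3
R2 ← -1·R2
R4 ← R4 − R2
R3 ← 7·R3
R4 ← R4 + 1/7·R3
R2 ← R2 + R4
R2 ← R2 − 13/7·R3
R1 ← R1 + 2/7·R3

[[1, 0, 0, 0, 0], [0, 1, 0, 1, 0], [0, 0, 1, 3, 0], [0, 0, 0, 0, 1]]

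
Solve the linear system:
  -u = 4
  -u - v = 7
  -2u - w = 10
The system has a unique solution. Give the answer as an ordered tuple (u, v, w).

Form the augmented matrix and row-reduce:
  [ -1   0   0  |   4 ]
  [ -1  -1   0  |   7 ]
  [ -2   0  -1  |  10 ]
Multiply R1 by -1.
  [  1   0   0  |  -4 ]
  [ -1  -1   0  |   7 ]
  [ -2   0  -1  |  10 ]
Add R1 to R2.
  [  1   0   0  |  -4 ]
  [  0  -1   0  |   3 ]
  [ -2   0  -1  |  10 ]
Add 2 times R1 to R3.
  [ 1   0   0  |  -4 ]
  [ 0  -1   0  |   3 ]
  [ 0   0  -1  |   2 ]
Multiply R2 by -1.
  [ 1  0   0  |  -4 ]
  [ 0  1   0  |  -3 ]
  [ 0  0  -1  |   2 ]
Multiply R3 by -1.
  [ 1  0  0  |  -4 ]
  [ 0  1  0  |  -3 ]
  [ 0  0  1  |  -2 ]
Reading off the last column: u = -4, v = -3, w = -2.

(-4, -3, -2)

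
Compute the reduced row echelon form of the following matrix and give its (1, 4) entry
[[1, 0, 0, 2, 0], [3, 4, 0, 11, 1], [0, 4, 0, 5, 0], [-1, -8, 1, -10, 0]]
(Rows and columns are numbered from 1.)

r2 → r2 − 3·r1
  [  1   0  0    2  0 ]
  [  0   4  0    5  1 ]
  [  0   4  0    5  0 ]
  [ -1  -8  1  -10  0 ]
r4 → r4 + r1
  [ 1   0  0   2  0 ]
  [ 0   4  0   5  1 ]
  [ 0   4  0   5  0 ]
  [ 0  -8  1  -8  0 ]
r2 → 1/4·r2
  [ 1   0  0    2    0 ]
  [ 0   1  0  5/4  1/4 ]
  [ 0   4  0    5    0 ]
  [ 0  -8  1   -8    0 ]
r3 → r3 − 4·r2
  [ 1   0  0    2    0 ]
  [ 0   1  0  5/4  1/4 ]
  [ 0   0  0    0   -1 ]
  [ 0  -8  1   -8    0 ]
r4 → r4 + 8·r2
  [ 1  0  0    2    0 ]
  [ 0  1  0  5/4  1/4 ]
  [ 0  0  0    0   -1 ]
  [ 0  0  1    2    2 ]
r3 ↔ r4
  [ 1  0  0    2    0 ]
  [ 0  1  0  5/4  1/4 ]
  [ 0  0  1    2    2 ]
  [ 0  0  0    0   -1 ]
r4 → -1·r4
  [ 1  0  0    2    0 ]
  [ 0  1  0  5/4  1/4 ]
  [ 0  0  1    2    2 ]
  [ 0  0  0    0    1 ]
r3 → r3 − 2·r4
  [ 1  0  0    2    0 ]
  [ 0  1  0  5/4  1/4 ]
  [ 0  0  1    2    0 ]
  [ 0  0  0    0    1 ]
r2 → r2 − 1/4·r4
  [ 1  0  0    2  0 ]
  [ 0  1  0  5/4  0 ]
  [ 0  0  1    2  0 ]
  [ 0  0  0    0  1 ]

2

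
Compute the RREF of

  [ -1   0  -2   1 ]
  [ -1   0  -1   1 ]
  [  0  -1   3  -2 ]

R1 ← -1·R1
  [  1   0   2  -1 ]
  [ -1   0  -1   1 ]
  [  0  -1   3  -2 ]
R2 ← R2 + R1
  [ 1   0  2  -1 ]
  [ 0   0  1   0 ]
  [ 0  -1  3  -2 ]
R2 <-> R3
  [ 1   0  2  -1 ]
  [ 0  -1  3  -2 ]
  [ 0   0  1   0 ]
R2 ← -1·R2
  [ 1  0   2  -1 ]
  [ 0  1  -3   2 ]
  [ 0  0   1   0 ]
R2 ← R2 + 3·R3
  [ 1  0  2  -1 ]
  [ 0  1  0   2 ]
  [ 0  0  1   0 ]
R1 ← R1 − 2·R3
  [ 1  0  0  -1 ]
  [ 0  1  0   2 ]
  [ 0  0  1   0 ]

[[1, 0, 0, -1], [0, 1, 0, 2], [0, 0, 1, 0]]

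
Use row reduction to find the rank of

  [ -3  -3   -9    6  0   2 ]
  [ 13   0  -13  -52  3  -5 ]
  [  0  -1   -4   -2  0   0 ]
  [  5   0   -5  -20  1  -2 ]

Multiply ρ1 by -1/3.
Subtract 13 times ρ1 from ρ2.
Subtract 5 times ρ1 from ρ4.
Multiply ρ2 by -1/13.
Add ρ2 to ρ3.
Add 5 times ρ2 to ρ4.
Multiply ρ3 by -13/3.
Add 2/13 times ρ3 to ρ4.
Multiply ρ4 by 9.
Subtract 11/9 times ρ4 from ρ3.
Add 11/39 times ρ4 to ρ2.
Add 2/3 times ρ4 to ρ1.
Add 3/13 times ρ3 to ρ2.
Subtract ρ2 from ρ1.
The reduced form has 4 nonzero rows.

rank = 4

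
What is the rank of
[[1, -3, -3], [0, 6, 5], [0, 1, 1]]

rank = 3

r2 -> 1/6·r2
  [ 1  -3   -3 ]
  [ 0   1  5/6 ]
  [ 0   1    1 ]
r3 -> r3 − r2
  [ 1  -3   -3 ]
  [ 0   1  5/6 ]
  [ 0   0  1/6 ]
r3 -> 6·r3
  [ 1  -3   -3 ]
  [ 0   1  5/6 ]
  [ 0   0    1 ]
r2 -> r2 − 5/6·r3
  [ 1  -3  -3 ]
  [ 0   1   0 ]
  [ 0   0   1 ]
r1 -> r1 + 3·r3
  [ 1  -3  0 ]
  [ 0   1  0 ]
  [ 0   0  1 ]
r1 -> r1 + 3·r2
  [ 1  0  0 ]
  [ 0  1  0 ]
  [ 0  0  1 ]
The reduced form has 3 nonzero rows.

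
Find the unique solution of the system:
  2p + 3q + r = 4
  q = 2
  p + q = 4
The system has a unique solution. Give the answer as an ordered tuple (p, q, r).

Form the augmented matrix and row-reduce:
  [ 2  3  1  |  4 ]
  [ 0  1  0  |  2 ]
  [ 1  1  0  |  4 ]
ρ1 := 1/2·ρ1
  [ 1  3/2  1/2  |  2 ]
  [ 0    1    0  |  2 ]
  [ 1    1    0  |  4 ]
ρ3 := ρ3 − ρ1
  [ 1   3/2   1/2  |  2 ]
  [ 0     1     0  |  2 ]
  [ 0  -1/2  -1/2  |  2 ]
ρ3 := ρ3 + 1/2·ρ2
  [ 1  3/2   1/2  |  2 ]
  [ 0    1     0  |  2 ]
  [ 0    0  -1/2  |  3 ]
ρ3 := -2·ρ3
  [ 1  3/2  1/2  |   2 ]
  [ 0    1    0  |   2 ]
  [ 0    0    1  |  -6 ]
ρ1 := ρ1 − 1/2·ρ3
  [ 1  3/2  0  |   5 ]
  [ 0    1  0  |   2 ]
  [ 0    0  1  |  -6 ]
ρ1 := ρ1 − 3/2·ρ2
  [ 1  0  0  |   2 ]
  [ 0  1  0  |   2 ]
  [ 0  0  1  |  -6 ]
Reading off the last column: p = 2, q = 2, r = -6.

(2, 2, -6)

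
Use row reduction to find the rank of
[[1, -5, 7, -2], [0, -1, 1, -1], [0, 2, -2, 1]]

rank = 3

ρ2 := -1·ρ2
ρ3 := ρ3 − 2·ρ2
ρ3 := -1·ρ3
ρ2 := ρ2 − ρ3
ρ1 := ρ1 + 2·ρ3
ρ1 := ρ1 + 5·ρ2
The reduced form has 3 nonzero rows.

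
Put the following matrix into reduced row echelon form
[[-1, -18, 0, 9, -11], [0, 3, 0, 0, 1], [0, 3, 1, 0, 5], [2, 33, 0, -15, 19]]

Multiply R1 by -1.
Subtract 2 times R1 from R4.
Multiply R2 by 1/3.
Subtract 3 times R2 from R3.
Add 3 times R2 to R4.
Multiply R4 by 1/3.
Add 9 times R4 to R1.
Subtract 18 times R2 from R1.

[[1, 0, 0, 0, -1], [0, 1, 0, 0, 1/3], [0, 0, 1, 0, 4], [0, 0, 0, 1, -2/3]]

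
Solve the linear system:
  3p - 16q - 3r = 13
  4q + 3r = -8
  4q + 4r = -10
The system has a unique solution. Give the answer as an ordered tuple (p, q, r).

(-1/3, -1/2, -2)

Form the augmented matrix and row-reduce:
  [ 3  -16  -3  |   13 ]
  [ 0    4   3  |   -8 ]
  [ 0    4   4  |  -10 ]
R1 → 1/3·R1
  [ 1  -16/3  -1  |  13/3 ]
  [ 0      4   3  |    -8 ]
  [ 0      4   4  |   -10 ]
R2 → 1/4·R2
  [ 1  -16/3   -1  |  13/3 ]
  [ 0      1  3/4  |    -2 ]
  [ 0      4    4  |   -10 ]
R3 → R3 − 4·R2
  [ 1  -16/3   -1  |  13/3 ]
  [ 0      1  3/4  |    -2 ]
  [ 0      0    1  |    -2 ]
R2 → R2 − 3/4·R3
  [ 1  -16/3  -1  |  13/3 ]
  [ 0      1   0  |  -1/2 ]
  [ 0      0   1  |    -2 ]
R1 → R1 + R3
  [ 1  -16/3  0  |   7/3 ]
  [ 0      1  0  |  -1/2 ]
  [ 0      0  1  |    -2 ]
R1 → R1 + 16/3·R2
  [ 1  0  0  |  -1/3 ]
  [ 0  1  0  |  -1/2 ]
  [ 0  0  1  |    -2 ]
Reading off the last column: p = -1/3, q = -1/2, r = -2.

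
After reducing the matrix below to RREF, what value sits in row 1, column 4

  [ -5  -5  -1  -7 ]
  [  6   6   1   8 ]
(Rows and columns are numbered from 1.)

1

R1 := -1/5·R1
  [ 1  1  1/5  7/5 ]
  [ 6  6    1    8 ]
R2 := R2 − 6·R1
  [ 1  1   1/5   7/5 ]
  [ 0  0  -1/5  -2/5 ]
R2 := -5·R2
  [ 1  1  1/5  7/5 ]
  [ 0  0    1    2 ]
R1 := R1 − 1/5·R2
  [ 1  1  0  1 ]
  [ 0  0  1  2 ]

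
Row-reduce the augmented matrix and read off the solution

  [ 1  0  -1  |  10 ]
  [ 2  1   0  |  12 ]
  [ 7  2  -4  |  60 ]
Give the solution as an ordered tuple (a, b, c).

ρ2 → ρ2 − 2·ρ1
  [ 1  0  -1  |  10 ]
  [ 0  1   2  |  -8 ]
  [ 7  2  -4  |  60 ]
ρ3 → ρ3 − 7·ρ1
  [ 1  0  -1  |   10 ]
  [ 0  1   2  |   -8 ]
  [ 0  2   3  |  -10 ]
ρ3 → ρ3 − 2·ρ2
  [ 1  0  -1  |  10 ]
  [ 0  1   2  |  -8 ]
  [ 0  0  -1  |   6 ]
ρ3 → -1·ρ3
  [ 1  0  -1  |  10 ]
  [ 0  1   2  |  -8 ]
  [ 0  0   1  |  -6 ]
ρ2 → ρ2 − 2·ρ3
  [ 1  0  -1  |  10 ]
  [ 0  1   0  |   4 ]
  [ 0  0   1  |  -6 ]
ρ1 → ρ1 + ρ3
  [ 1  0  0  |   4 ]
  [ 0  1  0  |   4 ]
  [ 0  0  1  |  -6 ]
Reading off the last column: a = 4, b = 4, c = -6.

(4, 4, -6)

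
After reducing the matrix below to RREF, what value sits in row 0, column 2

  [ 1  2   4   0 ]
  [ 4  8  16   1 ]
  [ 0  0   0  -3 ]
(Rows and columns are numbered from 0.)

r2 := r2 − 4·r1
r3 := r3 + 3·r2

4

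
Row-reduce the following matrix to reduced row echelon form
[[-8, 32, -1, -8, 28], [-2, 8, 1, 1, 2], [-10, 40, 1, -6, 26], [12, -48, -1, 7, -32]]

Multiply R1 by -1/8.
Add 2 times R1 to R2.
Add 10 times R1 to R3.
Subtract 12 times R1 from R4.
Multiply R2 by 4/5.
Subtract 9/4 times R2 from R3.
Add 5/2 times R2 to R4.
Multiply R3 by -5/7.
Subtract R3 from R4.
Subtract 12/5 times R3 from R2.
Subtract R3 from R1.
Subtract 1/8 times R2 from R1.

[[1, -4, 0, 0, -3], [0, 0, 1, 0, -4], [0, 0, 0, 1, 0], [0, 0, 0, 0, 0]]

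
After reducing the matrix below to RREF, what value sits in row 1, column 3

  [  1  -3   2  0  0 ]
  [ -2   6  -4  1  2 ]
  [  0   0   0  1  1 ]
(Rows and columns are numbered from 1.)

2

R2 ← R2 + 2·R1
  [ 1  -3  2  0  0 ]
  [ 0   0  0  1  2 ]
  [ 0   0  0  1  1 ]
R3 ← R3 − R2
  [ 1  -3  2  0   0 ]
  [ 0   0  0  1   2 ]
  [ 0   0  0  0  -1 ]
R3 ← -1·R3
  [ 1  -3  2  0  0 ]
  [ 0   0  0  1  2 ]
  [ 0   0  0  0  1 ]
R2 ← R2 − 2·R3
  [ 1  -3  2  0  0 ]
  [ 0   0  0  1  0 ]
  [ 0   0  0  0  1 ]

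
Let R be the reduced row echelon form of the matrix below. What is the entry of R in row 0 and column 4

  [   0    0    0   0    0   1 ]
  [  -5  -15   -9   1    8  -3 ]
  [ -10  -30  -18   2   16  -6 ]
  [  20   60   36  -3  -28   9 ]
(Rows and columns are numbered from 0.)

-4/5

R1 ↔ R2
  [  -5  -15   -9   1    8  -3 ]
  [   0    0    0   0    0   1 ]
  [ -10  -30  -18   2   16  -6 ]
  [  20   60   36  -3  -28   9 ]
R1 ← -1/5·R1
  [   1    3  9/5  -1/5  -8/5  3/5 ]
  [   0    0    0     0     0    1 ]
  [ -10  -30  -18     2    16   -6 ]
  [  20   60   36    -3   -28    9 ]
R3 ← R3 + 10·R1
  [  1   3  9/5  -1/5  -8/5  3/5 ]
  [  0   0    0     0     0    1 ]
  [  0   0    0     0     0    0 ]
  [ 20  60   36    -3   -28    9 ]
R4 ← R4 − 20·R1
  [ 1  3  9/5  -1/5  -8/5  3/5 ]
  [ 0  0    0     0     0    1 ]
  [ 0  0    0     0     0    0 ]
  [ 0  0    0     1     4   -3 ]
R2 ↔ R4
  [ 1  3  9/5  -1/5  -8/5  3/5 ]
  [ 0  0    0     1     4   -3 ]
  [ 0  0    0     0     0    0 ]
  [ 0  0    0     0     0    1 ]
R3 ↔ R4
  [ 1  3  9/5  -1/5  -8/5  3/5 ]
  [ 0  0    0     1     4   -3 ]
  [ 0  0    0     0     0    1 ]
  [ 0  0    0     0     0    0 ]
R2 ← R2 + 3·R3
  [ 1  3  9/5  -1/5  -8/5  3/5 ]
  [ 0  0    0     1     4    0 ]
  [ 0  0    0     0     0    1 ]
  [ 0  0    0     0     0    0 ]
R1 ← R1 − 3/5·R3
  [ 1  3  9/5  -1/5  -8/5  0 ]
  [ 0  0    0     1     4  0 ]
  [ 0  0    0     0     0  1 ]
  [ 0  0    0     0     0  0 ]
R1 ← R1 + 1/5·R2
  [ 1  3  9/5  0  -4/5  0 ]
  [ 0  0    0  1     4  0 ]
  [ 0  0    0  0     0  1 ]
  [ 0  0    0  0     0  0 ]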